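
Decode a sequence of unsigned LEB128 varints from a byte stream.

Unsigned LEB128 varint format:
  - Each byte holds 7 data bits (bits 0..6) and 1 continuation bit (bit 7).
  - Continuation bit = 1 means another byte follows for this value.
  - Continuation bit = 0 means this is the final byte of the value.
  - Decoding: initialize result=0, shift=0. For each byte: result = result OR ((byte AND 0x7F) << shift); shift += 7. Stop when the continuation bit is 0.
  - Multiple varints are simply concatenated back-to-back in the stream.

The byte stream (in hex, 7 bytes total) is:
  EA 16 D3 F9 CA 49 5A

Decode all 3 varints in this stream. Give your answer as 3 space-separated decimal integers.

  byte[0]=0xEA cont=1 payload=0x6A=106: acc |= 106<<0 -> acc=106 shift=7
  byte[1]=0x16 cont=0 payload=0x16=22: acc |= 22<<7 -> acc=2922 shift=14 [end]
Varint 1: bytes[0:2] = EA 16 -> value 2922 (2 byte(s))
  byte[2]=0xD3 cont=1 payload=0x53=83: acc |= 83<<0 -> acc=83 shift=7
  byte[3]=0xF9 cont=1 payload=0x79=121: acc |= 121<<7 -> acc=15571 shift=14
  byte[4]=0xCA cont=1 payload=0x4A=74: acc |= 74<<14 -> acc=1227987 shift=21
  byte[5]=0x49 cont=0 payload=0x49=73: acc |= 73<<21 -> acc=154320083 shift=28 [end]
Varint 2: bytes[2:6] = D3 F9 CA 49 -> value 154320083 (4 byte(s))
  byte[6]=0x5A cont=0 payload=0x5A=90: acc |= 90<<0 -> acc=90 shift=7 [end]
Varint 3: bytes[6:7] = 5A -> value 90 (1 byte(s))

Answer: 2922 154320083 90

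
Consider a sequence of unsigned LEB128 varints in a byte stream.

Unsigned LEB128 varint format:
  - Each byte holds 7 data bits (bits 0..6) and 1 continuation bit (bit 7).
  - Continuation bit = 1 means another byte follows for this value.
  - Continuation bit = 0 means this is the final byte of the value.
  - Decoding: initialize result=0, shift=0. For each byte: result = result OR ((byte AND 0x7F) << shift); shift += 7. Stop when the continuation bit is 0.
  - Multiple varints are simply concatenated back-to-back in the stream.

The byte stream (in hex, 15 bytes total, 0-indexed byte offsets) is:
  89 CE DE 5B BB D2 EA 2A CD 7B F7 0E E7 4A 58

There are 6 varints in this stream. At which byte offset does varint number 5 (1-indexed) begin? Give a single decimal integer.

  byte[0]=0x89 cont=1 payload=0x09=9: acc |= 9<<0 -> acc=9 shift=7
  byte[1]=0xCE cont=1 payload=0x4E=78: acc |= 78<<7 -> acc=9993 shift=14
  byte[2]=0xDE cont=1 payload=0x5E=94: acc |= 94<<14 -> acc=1550089 shift=21
  byte[3]=0x5B cont=0 payload=0x5B=91: acc |= 91<<21 -> acc=192390921 shift=28 [end]
Varint 1: bytes[0:4] = 89 CE DE 5B -> value 192390921 (4 byte(s))
  byte[4]=0xBB cont=1 payload=0x3B=59: acc |= 59<<0 -> acc=59 shift=7
  byte[5]=0xD2 cont=1 payload=0x52=82: acc |= 82<<7 -> acc=10555 shift=14
  byte[6]=0xEA cont=1 payload=0x6A=106: acc |= 106<<14 -> acc=1747259 shift=21
  byte[7]=0x2A cont=0 payload=0x2A=42: acc |= 42<<21 -> acc=89827643 shift=28 [end]
Varint 2: bytes[4:8] = BB D2 EA 2A -> value 89827643 (4 byte(s))
  byte[8]=0xCD cont=1 payload=0x4D=77: acc |= 77<<0 -> acc=77 shift=7
  byte[9]=0x7B cont=0 payload=0x7B=123: acc |= 123<<7 -> acc=15821 shift=14 [end]
Varint 3: bytes[8:10] = CD 7B -> value 15821 (2 byte(s))
  byte[10]=0xF7 cont=1 payload=0x77=119: acc |= 119<<0 -> acc=119 shift=7
  byte[11]=0x0E cont=0 payload=0x0E=14: acc |= 14<<7 -> acc=1911 shift=14 [end]
Varint 4: bytes[10:12] = F7 0E -> value 1911 (2 byte(s))
  byte[12]=0xE7 cont=1 payload=0x67=103: acc |= 103<<0 -> acc=103 shift=7
  byte[13]=0x4A cont=0 payload=0x4A=74: acc |= 74<<7 -> acc=9575 shift=14 [end]
Varint 5: bytes[12:14] = E7 4A -> value 9575 (2 byte(s))
  byte[14]=0x58 cont=0 payload=0x58=88: acc |= 88<<0 -> acc=88 shift=7 [end]
Varint 6: bytes[14:15] = 58 -> value 88 (1 byte(s))

Answer: 12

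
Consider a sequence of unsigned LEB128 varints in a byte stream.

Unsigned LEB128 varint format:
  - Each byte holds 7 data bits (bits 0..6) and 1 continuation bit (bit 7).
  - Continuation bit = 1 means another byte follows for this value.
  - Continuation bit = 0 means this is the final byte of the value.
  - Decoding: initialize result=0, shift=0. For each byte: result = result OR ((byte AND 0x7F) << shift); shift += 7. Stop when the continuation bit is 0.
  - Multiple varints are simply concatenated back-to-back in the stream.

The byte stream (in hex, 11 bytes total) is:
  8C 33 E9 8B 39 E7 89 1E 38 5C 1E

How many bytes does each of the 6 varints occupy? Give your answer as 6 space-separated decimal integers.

Answer: 2 3 3 1 1 1

Derivation:
  byte[0]=0x8C cont=1 payload=0x0C=12: acc |= 12<<0 -> acc=12 shift=7
  byte[1]=0x33 cont=0 payload=0x33=51: acc |= 51<<7 -> acc=6540 shift=14 [end]
Varint 1: bytes[0:2] = 8C 33 -> value 6540 (2 byte(s))
  byte[2]=0xE9 cont=1 payload=0x69=105: acc |= 105<<0 -> acc=105 shift=7
  byte[3]=0x8B cont=1 payload=0x0B=11: acc |= 11<<7 -> acc=1513 shift=14
  byte[4]=0x39 cont=0 payload=0x39=57: acc |= 57<<14 -> acc=935401 shift=21 [end]
Varint 2: bytes[2:5] = E9 8B 39 -> value 935401 (3 byte(s))
  byte[5]=0xE7 cont=1 payload=0x67=103: acc |= 103<<0 -> acc=103 shift=7
  byte[6]=0x89 cont=1 payload=0x09=9: acc |= 9<<7 -> acc=1255 shift=14
  byte[7]=0x1E cont=0 payload=0x1E=30: acc |= 30<<14 -> acc=492775 shift=21 [end]
Varint 3: bytes[5:8] = E7 89 1E -> value 492775 (3 byte(s))
  byte[8]=0x38 cont=0 payload=0x38=56: acc |= 56<<0 -> acc=56 shift=7 [end]
Varint 4: bytes[8:9] = 38 -> value 56 (1 byte(s))
  byte[9]=0x5C cont=0 payload=0x5C=92: acc |= 92<<0 -> acc=92 shift=7 [end]
Varint 5: bytes[9:10] = 5C -> value 92 (1 byte(s))
  byte[10]=0x1E cont=0 payload=0x1E=30: acc |= 30<<0 -> acc=30 shift=7 [end]
Varint 6: bytes[10:11] = 1E -> value 30 (1 byte(s))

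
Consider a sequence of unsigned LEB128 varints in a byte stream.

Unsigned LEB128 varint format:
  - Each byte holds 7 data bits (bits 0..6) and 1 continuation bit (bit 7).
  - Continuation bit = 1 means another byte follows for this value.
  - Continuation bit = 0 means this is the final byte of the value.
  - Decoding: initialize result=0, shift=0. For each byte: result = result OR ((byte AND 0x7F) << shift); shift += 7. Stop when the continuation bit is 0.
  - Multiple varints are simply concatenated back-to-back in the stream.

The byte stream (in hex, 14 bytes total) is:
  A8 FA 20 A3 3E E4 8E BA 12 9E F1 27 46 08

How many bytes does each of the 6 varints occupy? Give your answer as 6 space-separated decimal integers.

  byte[0]=0xA8 cont=1 payload=0x28=40: acc |= 40<<0 -> acc=40 shift=7
  byte[1]=0xFA cont=1 payload=0x7A=122: acc |= 122<<7 -> acc=15656 shift=14
  byte[2]=0x20 cont=0 payload=0x20=32: acc |= 32<<14 -> acc=539944 shift=21 [end]
Varint 1: bytes[0:3] = A8 FA 20 -> value 539944 (3 byte(s))
  byte[3]=0xA3 cont=1 payload=0x23=35: acc |= 35<<0 -> acc=35 shift=7
  byte[4]=0x3E cont=0 payload=0x3E=62: acc |= 62<<7 -> acc=7971 shift=14 [end]
Varint 2: bytes[3:5] = A3 3E -> value 7971 (2 byte(s))
  byte[5]=0xE4 cont=1 payload=0x64=100: acc |= 100<<0 -> acc=100 shift=7
  byte[6]=0x8E cont=1 payload=0x0E=14: acc |= 14<<7 -> acc=1892 shift=14
  byte[7]=0xBA cont=1 payload=0x3A=58: acc |= 58<<14 -> acc=952164 shift=21
  byte[8]=0x12 cont=0 payload=0x12=18: acc |= 18<<21 -> acc=38700900 shift=28 [end]
Varint 3: bytes[5:9] = E4 8E BA 12 -> value 38700900 (4 byte(s))
  byte[9]=0x9E cont=1 payload=0x1E=30: acc |= 30<<0 -> acc=30 shift=7
  byte[10]=0xF1 cont=1 payload=0x71=113: acc |= 113<<7 -> acc=14494 shift=14
  byte[11]=0x27 cont=0 payload=0x27=39: acc |= 39<<14 -> acc=653470 shift=21 [end]
Varint 4: bytes[9:12] = 9E F1 27 -> value 653470 (3 byte(s))
  byte[12]=0x46 cont=0 payload=0x46=70: acc |= 70<<0 -> acc=70 shift=7 [end]
Varint 5: bytes[12:13] = 46 -> value 70 (1 byte(s))
  byte[13]=0x08 cont=0 payload=0x08=8: acc |= 8<<0 -> acc=8 shift=7 [end]
Varint 6: bytes[13:14] = 08 -> value 8 (1 byte(s))

Answer: 3 2 4 3 1 1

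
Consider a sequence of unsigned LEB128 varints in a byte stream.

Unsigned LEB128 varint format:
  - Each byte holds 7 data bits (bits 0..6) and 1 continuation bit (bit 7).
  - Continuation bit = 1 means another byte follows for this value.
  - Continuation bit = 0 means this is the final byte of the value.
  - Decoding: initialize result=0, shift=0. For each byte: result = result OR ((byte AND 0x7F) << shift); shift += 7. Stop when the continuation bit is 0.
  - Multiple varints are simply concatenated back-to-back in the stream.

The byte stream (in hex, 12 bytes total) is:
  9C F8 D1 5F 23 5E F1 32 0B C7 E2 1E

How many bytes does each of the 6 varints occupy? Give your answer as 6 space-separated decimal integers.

Answer: 4 1 1 2 1 3

Derivation:
  byte[0]=0x9C cont=1 payload=0x1C=28: acc |= 28<<0 -> acc=28 shift=7
  byte[1]=0xF8 cont=1 payload=0x78=120: acc |= 120<<7 -> acc=15388 shift=14
  byte[2]=0xD1 cont=1 payload=0x51=81: acc |= 81<<14 -> acc=1342492 shift=21
  byte[3]=0x5F cont=0 payload=0x5F=95: acc |= 95<<21 -> acc=200571932 shift=28 [end]
Varint 1: bytes[0:4] = 9C F8 D1 5F -> value 200571932 (4 byte(s))
  byte[4]=0x23 cont=0 payload=0x23=35: acc |= 35<<0 -> acc=35 shift=7 [end]
Varint 2: bytes[4:5] = 23 -> value 35 (1 byte(s))
  byte[5]=0x5E cont=0 payload=0x5E=94: acc |= 94<<0 -> acc=94 shift=7 [end]
Varint 3: bytes[5:6] = 5E -> value 94 (1 byte(s))
  byte[6]=0xF1 cont=1 payload=0x71=113: acc |= 113<<0 -> acc=113 shift=7
  byte[7]=0x32 cont=0 payload=0x32=50: acc |= 50<<7 -> acc=6513 shift=14 [end]
Varint 4: bytes[6:8] = F1 32 -> value 6513 (2 byte(s))
  byte[8]=0x0B cont=0 payload=0x0B=11: acc |= 11<<0 -> acc=11 shift=7 [end]
Varint 5: bytes[8:9] = 0B -> value 11 (1 byte(s))
  byte[9]=0xC7 cont=1 payload=0x47=71: acc |= 71<<0 -> acc=71 shift=7
  byte[10]=0xE2 cont=1 payload=0x62=98: acc |= 98<<7 -> acc=12615 shift=14
  byte[11]=0x1E cont=0 payload=0x1E=30: acc |= 30<<14 -> acc=504135 shift=21 [end]
Varint 6: bytes[9:12] = C7 E2 1E -> value 504135 (3 byte(s))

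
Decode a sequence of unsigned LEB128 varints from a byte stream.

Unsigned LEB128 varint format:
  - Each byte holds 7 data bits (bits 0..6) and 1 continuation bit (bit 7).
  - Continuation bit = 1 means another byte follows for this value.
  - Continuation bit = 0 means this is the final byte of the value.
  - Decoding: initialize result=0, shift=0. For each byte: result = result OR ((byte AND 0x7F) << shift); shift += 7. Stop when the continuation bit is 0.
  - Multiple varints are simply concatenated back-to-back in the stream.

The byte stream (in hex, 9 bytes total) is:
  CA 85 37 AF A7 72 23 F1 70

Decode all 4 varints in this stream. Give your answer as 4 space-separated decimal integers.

Answer: 901834 1872815 35 14449

Derivation:
  byte[0]=0xCA cont=1 payload=0x4A=74: acc |= 74<<0 -> acc=74 shift=7
  byte[1]=0x85 cont=1 payload=0x05=5: acc |= 5<<7 -> acc=714 shift=14
  byte[2]=0x37 cont=0 payload=0x37=55: acc |= 55<<14 -> acc=901834 shift=21 [end]
Varint 1: bytes[0:3] = CA 85 37 -> value 901834 (3 byte(s))
  byte[3]=0xAF cont=1 payload=0x2F=47: acc |= 47<<0 -> acc=47 shift=7
  byte[4]=0xA7 cont=1 payload=0x27=39: acc |= 39<<7 -> acc=5039 shift=14
  byte[5]=0x72 cont=0 payload=0x72=114: acc |= 114<<14 -> acc=1872815 shift=21 [end]
Varint 2: bytes[3:6] = AF A7 72 -> value 1872815 (3 byte(s))
  byte[6]=0x23 cont=0 payload=0x23=35: acc |= 35<<0 -> acc=35 shift=7 [end]
Varint 3: bytes[6:7] = 23 -> value 35 (1 byte(s))
  byte[7]=0xF1 cont=1 payload=0x71=113: acc |= 113<<0 -> acc=113 shift=7
  byte[8]=0x70 cont=0 payload=0x70=112: acc |= 112<<7 -> acc=14449 shift=14 [end]
Varint 4: bytes[7:9] = F1 70 -> value 14449 (2 byte(s))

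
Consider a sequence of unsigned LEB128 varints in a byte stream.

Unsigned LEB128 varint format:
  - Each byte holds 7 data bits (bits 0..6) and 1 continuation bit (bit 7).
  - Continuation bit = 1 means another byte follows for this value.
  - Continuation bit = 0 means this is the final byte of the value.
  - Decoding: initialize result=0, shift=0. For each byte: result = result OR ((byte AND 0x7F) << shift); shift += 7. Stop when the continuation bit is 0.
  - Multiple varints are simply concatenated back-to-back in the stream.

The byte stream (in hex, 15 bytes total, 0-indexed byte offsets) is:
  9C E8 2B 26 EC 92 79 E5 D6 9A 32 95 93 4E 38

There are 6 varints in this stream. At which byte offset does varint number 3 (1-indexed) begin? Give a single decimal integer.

Answer: 4

Derivation:
  byte[0]=0x9C cont=1 payload=0x1C=28: acc |= 28<<0 -> acc=28 shift=7
  byte[1]=0xE8 cont=1 payload=0x68=104: acc |= 104<<7 -> acc=13340 shift=14
  byte[2]=0x2B cont=0 payload=0x2B=43: acc |= 43<<14 -> acc=717852 shift=21 [end]
Varint 1: bytes[0:3] = 9C E8 2B -> value 717852 (3 byte(s))
  byte[3]=0x26 cont=0 payload=0x26=38: acc |= 38<<0 -> acc=38 shift=7 [end]
Varint 2: bytes[3:4] = 26 -> value 38 (1 byte(s))
  byte[4]=0xEC cont=1 payload=0x6C=108: acc |= 108<<0 -> acc=108 shift=7
  byte[5]=0x92 cont=1 payload=0x12=18: acc |= 18<<7 -> acc=2412 shift=14
  byte[6]=0x79 cont=0 payload=0x79=121: acc |= 121<<14 -> acc=1984876 shift=21 [end]
Varint 3: bytes[4:7] = EC 92 79 -> value 1984876 (3 byte(s))
  byte[7]=0xE5 cont=1 payload=0x65=101: acc |= 101<<0 -> acc=101 shift=7
  byte[8]=0xD6 cont=1 payload=0x56=86: acc |= 86<<7 -> acc=11109 shift=14
  byte[9]=0x9A cont=1 payload=0x1A=26: acc |= 26<<14 -> acc=437093 shift=21
  byte[10]=0x32 cont=0 payload=0x32=50: acc |= 50<<21 -> acc=105294693 shift=28 [end]
Varint 4: bytes[7:11] = E5 D6 9A 32 -> value 105294693 (4 byte(s))
  byte[11]=0x95 cont=1 payload=0x15=21: acc |= 21<<0 -> acc=21 shift=7
  byte[12]=0x93 cont=1 payload=0x13=19: acc |= 19<<7 -> acc=2453 shift=14
  byte[13]=0x4E cont=0 payload=0x4E=78: acc |= 78<<14 -> acc=1280405 shift=21 [end]
Varint 5: bytes[11:14] = 95 93 4E -> value 1280405 (3 byte(s))
  byte[14]=0x38 cont=0 payload=0x38=56: acc |= 56<<0 -> acc=56 shift=7 [end]
Varint 6: bytes[14:15] = 38 -> value 56 (1 byte(s))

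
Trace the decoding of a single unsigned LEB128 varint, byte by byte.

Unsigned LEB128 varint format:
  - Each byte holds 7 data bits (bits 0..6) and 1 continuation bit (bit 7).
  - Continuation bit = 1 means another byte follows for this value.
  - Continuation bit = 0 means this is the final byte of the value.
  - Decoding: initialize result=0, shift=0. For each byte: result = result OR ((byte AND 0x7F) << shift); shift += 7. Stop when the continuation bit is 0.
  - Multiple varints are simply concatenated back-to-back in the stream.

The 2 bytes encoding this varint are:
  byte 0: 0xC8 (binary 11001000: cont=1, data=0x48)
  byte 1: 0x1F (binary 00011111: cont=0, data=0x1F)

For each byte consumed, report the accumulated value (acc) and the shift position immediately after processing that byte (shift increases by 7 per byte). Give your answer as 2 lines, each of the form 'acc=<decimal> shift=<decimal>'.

Answer: acc=72 shift=7
acc=4040 shift=14

Derivation:
byte 0=0xC8: payload=0x48=72, contrib = 72<<0 = 72; acc -> 72, shift -> 7
byte 1=0x1F: payload=0x1F=31, contrib = 31<<7 = 3968; acc -> 4040, shift -> 14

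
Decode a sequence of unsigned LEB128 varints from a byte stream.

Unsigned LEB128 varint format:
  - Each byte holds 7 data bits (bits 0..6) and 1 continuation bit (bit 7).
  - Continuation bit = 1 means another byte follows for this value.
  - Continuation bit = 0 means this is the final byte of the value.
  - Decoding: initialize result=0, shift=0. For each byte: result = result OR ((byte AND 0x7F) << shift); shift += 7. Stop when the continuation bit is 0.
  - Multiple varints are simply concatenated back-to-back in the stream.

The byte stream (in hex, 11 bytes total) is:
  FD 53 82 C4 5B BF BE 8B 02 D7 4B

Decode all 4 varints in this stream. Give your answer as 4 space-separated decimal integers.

  byte[0]=0xFD cont=1 payload=0x7D=125: acc |= 125<<0 -> acc=125 shift=7
  byte[1]=0x53 cont=0 payload=0x53=83: acc |= 83<<7 -> acc=10749 shift=14 [end]
Varint 1: bytes[0:2] = FD 53 -> value 10749 (2 byte(s))
  byte[2]=0x82 cont=1 payload=0x02=2: acc |= 2<<0 -> acc=2 shift=7
  byte[3]=0xC4 cont=1 payload=0x44=68: acc |= 68<<7 -> acc=8706 shift=14
  byte[4]=0x5B cont=0 payload=0x5B=91: acc |= 91<<14 -> acc=1499650 shift=21 [end]
Varint 2: bytes[2:5] = 82 C4 5B -> value 1499650 (3 byte(s))
  byte[5]=0xBF cont=1 payload=0x3F=63: acc |= 63<<0 -> acc=63 shift=7
  byte[6]=0xBE cont=1 payload=0x3E=62: acc |= 62<<7 -> acc=7999 shift=14
  byte[7]=0x8B cont=1 payload=0x0B=11: acc |= 11<<14 -> acc=188223 shift=21
  byte[8]=0x02 cont=0 payload=0x02=2: acc |= 2<<21 -> acc=4382527 shift=28 [end]
Varint 3: bytes[5:9] = BF BE 8B 02 -> value 4382527 (4 byte(s))
  byte[9]=0xD7 cont=1 payload=0x57=87: acc |= 87<<0 -> acc=87 shift=7
  byte[10]=0x4B cont=0 payload=0x4B=75: acc |= 75<<7 -> acc=9687 shift=14 [end]
Varint 4: bytes[9:11] = D7 4B -> value 9687 (2 byte(s))

Answer: 10749 1499650 4382527 9687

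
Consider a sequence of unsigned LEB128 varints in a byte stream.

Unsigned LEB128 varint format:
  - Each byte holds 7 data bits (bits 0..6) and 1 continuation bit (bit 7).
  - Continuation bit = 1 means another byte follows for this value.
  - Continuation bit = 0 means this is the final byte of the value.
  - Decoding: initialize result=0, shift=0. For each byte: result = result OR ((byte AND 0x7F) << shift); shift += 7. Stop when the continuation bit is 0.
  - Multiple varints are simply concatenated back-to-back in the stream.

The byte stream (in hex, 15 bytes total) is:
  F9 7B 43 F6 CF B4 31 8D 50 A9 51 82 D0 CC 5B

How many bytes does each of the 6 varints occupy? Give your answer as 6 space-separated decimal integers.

Answer: 2 1 4 2 2 4

Derivation:
  byte[0]=0xF9 cont=1 payload=0x79=121: acc |= 121<<0 -> acc=121 shift=7
  byte[1]=0x7B cont=0 payload=0x7B=123: acc |= 123<<7 -> acc=15865 shift=14 [end]
Varint 1: bytes[0:2] = F9 7B -> value 15865 (2 byte(s))
  byte[2]=0x43 cont=0 payload=0x43=67: acc |= 67<<0 -> acc=67 shift=7 [end]
Varint 2: bytes[2:3] = 43 -> value 67 (1 byte(s))
  byte[3]=0xF6 cont=1 payload=0x76=118: acc |= 118<<0 -> acc=118 shift=7
  byte[4]=0xCF cont=1 payload=0x4F=79: acc |= 79<<7 -> acc=10230 shift=14
  byte[5]=0xB4 cont=1 payload=0x34=52: acc |= 52<<14 -> acc=862198 shift=21
  byte[6]=0x31 cont=0 payload=0x31=49: acc |= 49<<21 -> acc=103622646 shift=28 [end]
Varint 3: bytes[3:7] = F6 CF B4 31 -> value 103622646 (4 byte(s))
  byte[7]=0x8D cont=1 payload=0x0D=13: acc |= 13<<0 -> acc=13 shift=7
  byte[8]=0x50 cont=0 payload=0x50=80: acc |= 80<<7 -> acc=10253 shift=14 [end]
Varint 4: bytes[7:9] = 8D 50 -> value 10253 (2 byte(s))
  byte[9]=0xA9 cont=1 payload=0x29=41: acc |= 41<<0 -> acc=41 shift=7
  byte[10]=0x51 cont=0 payload=0x51=81: acc |= 81<<7 -> acc=10409 shift=14 [end]
Varint 5: bytes[9:11] = A9 51 -> value 10409 (2 byte(s))
  byte[11]=0x82 cont=1 payload=0x02=2: acc |= 2<<0 -> acc=2 shift=7
  byte[12]=0xD0 cont=1 payload=0x50=80: acc |= 80<<7 -> acc=10242 shift=14
  byte[13]=0xCC cont=1 payload=0x4C=76: acc |= 76<<14 -> acc=1255426 shift=21
  byte[14]=0x5B cont=0 payload=0x5B=91: acc |= 91<<21 -> acc=192096258 shift=28 [end]
Varint 6: bytes[11:15] = 82 D0 CC 5B -> value 192096258 (4 byte(s))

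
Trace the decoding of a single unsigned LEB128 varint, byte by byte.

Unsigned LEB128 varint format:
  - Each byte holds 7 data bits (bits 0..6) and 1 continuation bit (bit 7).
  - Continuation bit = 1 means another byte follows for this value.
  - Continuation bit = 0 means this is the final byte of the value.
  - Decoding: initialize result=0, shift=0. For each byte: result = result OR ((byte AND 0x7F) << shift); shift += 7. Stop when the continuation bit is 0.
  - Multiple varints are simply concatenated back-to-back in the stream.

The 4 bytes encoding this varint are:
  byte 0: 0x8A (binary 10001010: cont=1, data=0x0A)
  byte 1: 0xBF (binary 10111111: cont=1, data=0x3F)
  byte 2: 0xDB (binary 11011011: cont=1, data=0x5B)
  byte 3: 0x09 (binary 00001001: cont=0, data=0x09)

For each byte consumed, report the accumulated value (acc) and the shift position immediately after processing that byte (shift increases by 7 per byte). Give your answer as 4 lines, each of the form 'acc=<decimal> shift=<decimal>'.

byte 0=0x8A: payload=0x0A=10, contrib = 10<<0 = 10; acc -> 10, shift -> 7
byte 1=0xBF: payload=0x3F=63, contrib = 63<<7 = 8064; acc -> 8074, shift -> 14
byte 2=0xDB: payload=0x5B=91, contrib = 91<<14 = 1490944; acc -> 1499018, shift -> 21
byte 3=0x09: payload=0x09=9, contrib = 9<<21 = 18874368; acc -> 20373386, shift -> 28

Answer: acc=10 shift=7
acc=8074 shift=14
acc=1499018 shift=21
acc=20373386 shift=28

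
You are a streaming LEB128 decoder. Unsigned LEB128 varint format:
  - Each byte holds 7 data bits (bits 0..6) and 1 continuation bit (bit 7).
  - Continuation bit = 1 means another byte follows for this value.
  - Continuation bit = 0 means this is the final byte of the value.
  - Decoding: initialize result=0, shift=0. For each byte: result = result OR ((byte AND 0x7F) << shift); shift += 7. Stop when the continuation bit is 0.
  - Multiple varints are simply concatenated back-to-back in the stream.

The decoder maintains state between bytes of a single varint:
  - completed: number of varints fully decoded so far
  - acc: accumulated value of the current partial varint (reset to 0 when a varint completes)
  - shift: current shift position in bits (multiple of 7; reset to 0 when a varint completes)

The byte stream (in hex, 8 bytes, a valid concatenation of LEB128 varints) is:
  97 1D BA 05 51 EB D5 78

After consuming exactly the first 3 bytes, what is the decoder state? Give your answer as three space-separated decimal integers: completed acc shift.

Answer: 1 58 7

Derivation:
byte[0]=0x97 cont=1 payload=0x17: acc |= 23<<0 -> completed=0 acc=23 shift=7
byte[1]=0x1D cont=0 payload=0x1D: varint #1 complete (value=3735); reset -> completed=1 acc=0 shift=0
byte[2]=0xBA cont=1 payload=0x3A: acc |= 58<<0 -> completed=1 acc=58 shift=7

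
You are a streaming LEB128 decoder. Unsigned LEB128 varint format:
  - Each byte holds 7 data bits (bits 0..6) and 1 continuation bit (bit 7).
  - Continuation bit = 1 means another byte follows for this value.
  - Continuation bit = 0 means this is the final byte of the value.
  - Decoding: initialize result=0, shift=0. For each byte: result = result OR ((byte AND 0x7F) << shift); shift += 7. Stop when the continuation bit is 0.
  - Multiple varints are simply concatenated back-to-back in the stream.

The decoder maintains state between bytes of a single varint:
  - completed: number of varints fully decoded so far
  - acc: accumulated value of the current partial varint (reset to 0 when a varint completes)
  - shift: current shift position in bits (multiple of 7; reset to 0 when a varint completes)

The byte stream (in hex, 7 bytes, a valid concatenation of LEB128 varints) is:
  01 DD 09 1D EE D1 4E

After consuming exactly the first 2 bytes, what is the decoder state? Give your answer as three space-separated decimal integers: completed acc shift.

byte[0]=0x01 cont=0 payload=0x01: varint #1 complete (value=1); reset -> completed=1 acc=0 shift=0
byte[1]=0xDD cont=1 payload=0x5D: acc |= 93<<0 -> completed=1 acc=93 shift=7

Answer: 1 93 7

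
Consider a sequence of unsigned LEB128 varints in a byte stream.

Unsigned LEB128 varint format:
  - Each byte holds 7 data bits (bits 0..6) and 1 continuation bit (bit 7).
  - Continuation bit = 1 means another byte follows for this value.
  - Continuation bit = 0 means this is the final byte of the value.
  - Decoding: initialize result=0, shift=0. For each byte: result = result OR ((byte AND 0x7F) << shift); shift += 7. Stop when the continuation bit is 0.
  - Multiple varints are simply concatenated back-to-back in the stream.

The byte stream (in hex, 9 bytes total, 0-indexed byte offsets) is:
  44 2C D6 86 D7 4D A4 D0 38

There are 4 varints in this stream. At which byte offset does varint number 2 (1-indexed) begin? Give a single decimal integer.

Answer: 1

Derivation:
  byte[0]=0x44 cont=0 payload=0x44=68: acc |= 68<<0 -> acc=68 shift=7 [end]
Varint 1: bytes[0:1] = 44 -> value 68 (1 byte(s))
  byte[1]=0x2C cont=0 payload=0x2C=44: acc |= 44<<0 -> acc=44 shift=7 [end]
Varint 2: bytes[1:2] = 2C -> value 44 (1 byte(s))
  byte[2]=0xD6 cont=1 payload=0x56=86: acc |= 86<<0 -> acc=86 shift=7
  byte[3]=0x86 cont=1 payload=0x06=6: acc |= 6<<7 -> acc=854 shift=14
  byte[4]=0xD7 cont=1 payload=0x57=87: acc |= 87<<14 -> acc=1426262 shift=21
  byte[5]=0x4D cont=0 payload=0x4D=77: acc |= 77<<21 -> acc=162906966 shift=28 [end]
Varint 3: bytes[2:6] = D6 86 D7 4D -> value 162906966 (4 byte(s))
  byte[6]=0xA4 cont=1 payload=0x24=36: acc |= 36<<0 -> acc=36 shift=7
  byte[7]=0xD0 cont=1 payload=0x50=80: acc |= 80<<7 -> acc=10276 shift=14
  byte[8]=0x38 cont=0 payload=0x38=56: acc |= 56<<14 -> acc=927780 shift=21 [end]
Varint 4: bytes[6:9] = A4 D0 38 -> value 927780 (3 byte(s))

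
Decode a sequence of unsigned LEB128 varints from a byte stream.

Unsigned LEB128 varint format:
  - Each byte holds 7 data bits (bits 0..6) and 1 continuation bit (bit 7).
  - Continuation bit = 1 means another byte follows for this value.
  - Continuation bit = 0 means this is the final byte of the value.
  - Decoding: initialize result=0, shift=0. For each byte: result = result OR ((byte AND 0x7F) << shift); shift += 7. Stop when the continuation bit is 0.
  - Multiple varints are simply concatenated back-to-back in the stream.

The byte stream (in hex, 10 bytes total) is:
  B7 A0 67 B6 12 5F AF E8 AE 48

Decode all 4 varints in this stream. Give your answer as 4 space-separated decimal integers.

  byte[0]=0xB7 cont=1 payload=0x37=55: acc |= 55<<0 -> acc=55 shift=7
  byte[1]=0xA0 cont=1 payload=0x20=32: acc |= 32<<7 -> acc=4151 shift=14
  byte[2]=0x67 cont=0 payload=0x67=103: acc |= 103<<14 -> acc=1691703 shift=21 [end]
Varint 1: bytes[0:3] = B7 A0 67 -> value 1691703 (3 byte(s))
  byte[3]=0xB6 cont=1 payload=0x36=54: acc |= 54<<0 -> acc=54 shift=7
  byte[4]=0x12 cont=0 payload=0x12=18: acc |= 18<<7 -> acc=2358 shift=14 [end]
Varint 2: bytes[3:5] = B6 12 -> value 2358 (2 byte(s))
  byte[5]=0x5F cont=0 payload=0x5F=95: acc |= 95<<0 -> acc=95 shift=7 [end]
Varint 3: bytes[5:6] = 5F -> value 95 (1 byte(s))
  byte[6]=0xAF cont=1 payload=0x2F=47: acc |= 47<<0 -> acc=47 shift=7
  byte[7]=0xE8 cont=1 payload=0x68=104: acc |= 104<<7 -> acc=13359 shift=14
  byte[8]=0xAE cont=1 payload=0x2E=46: acc |= 46<<14 -> acc=767023 shift=21
  byte[9]=0x48 cont=0 payload=0x48=72: acc |= 72<<21 -> acc=151761967 shift=28 [end]
Varint 4: bytes[6:10] = AF E8 AE 48 -> value 151761967 (4 byte(s))

Answer: 1691703 2358 95 151761967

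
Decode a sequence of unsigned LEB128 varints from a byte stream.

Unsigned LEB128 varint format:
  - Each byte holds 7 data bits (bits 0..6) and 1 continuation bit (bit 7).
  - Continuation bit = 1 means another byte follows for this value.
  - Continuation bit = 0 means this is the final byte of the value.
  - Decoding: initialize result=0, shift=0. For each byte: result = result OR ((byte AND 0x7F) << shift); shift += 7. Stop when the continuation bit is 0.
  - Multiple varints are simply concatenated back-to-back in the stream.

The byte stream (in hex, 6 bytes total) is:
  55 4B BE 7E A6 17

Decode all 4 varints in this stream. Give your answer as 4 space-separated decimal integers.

Answer: 85 75 16190 2982

Derivation:
  byte[0]=0x55 cont=0 payload=0x55=85: acc |= 85<<0 -> acc=85 shift=7 [end]
Varint 1: bytes[0:1] = 55 -> value 85 (1 byte(s))
  byte[1]=0x4B cont=0 payload=0x4B=75: acc |= 75<<0 -> acc=75 shift=7 [end]
Varint 2: bytes[1:2] = 4B -> value 75 (1 byte(s))
  byte[2]=0xBE cont=1 payload=0x3E=62: acc |= 62<<0 -> acc=62 shift=7
  byte[3]=0x7E cont=0 payload=0x7E=126: acc |= 126<<7 -> acc=16190 shift=14 [end]
Varint 3: bytes[2:4] = BE 7E -> value 16190 (2 byte(s))
  byte[4]=0xA6 cont=1 payload=0x26=38: acc |= 38<<0 -> acc=38 shift=7
  byte[5]=0x17 cont=0 payload=0x17=23: acc |= 23<<7 -> acc=2982 shift=14 [end]
Varint 4: bytes[4:6] = A6 17 -> value 2982 (2 byte(s))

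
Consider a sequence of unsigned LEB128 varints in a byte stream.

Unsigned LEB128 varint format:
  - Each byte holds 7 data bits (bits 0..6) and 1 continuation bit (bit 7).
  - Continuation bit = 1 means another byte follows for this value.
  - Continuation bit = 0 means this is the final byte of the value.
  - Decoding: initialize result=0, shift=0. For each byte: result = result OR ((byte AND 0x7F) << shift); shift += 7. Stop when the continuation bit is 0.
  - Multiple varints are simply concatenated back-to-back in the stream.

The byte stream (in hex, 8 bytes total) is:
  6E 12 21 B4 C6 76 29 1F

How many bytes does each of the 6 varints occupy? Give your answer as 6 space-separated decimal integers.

Answer: 1 1 1 3 1 1

Derivation:
  byte[0]=0x6E cont=0 payload=0x6E=110: acc |= 110<<0 -> acc=110 shift=7 [end]
Varint 1: bytes[0:1] = 6E -> value 110 (1 byte(s))
  byte[1]=0x12 cont=0 payload=0x12=18: acc |= 18<<0 -> acc=18 shift=7 [end]
Varint 2: bytes[1:2] = 12 -> value 18 (1 byte(s))
  byte[2]=0x21 cont=0 payload=0x21=33: acc |= 33<<0 -> acc=33 shift=7 [end]
Varint 3: bytes[2:3] = 21 -> value 33 (1 byte(s))
  byte[3]=0xB4 cont=1 payload=0x34=52: acc |= 52<<0 -> acc=52 shift=7
  byte[4]=0xC6 cont=1 payload=0x46=70: acc |= 70<<7 -> acc=9012 shift=14
  byte[5]=0x76 cont=0 payload=0x76=118: acc |= 118<<14 -> acc=1942324 shift=21 [end]
Varint 4: bytes[3:6] = B4 C6 76 -> value 1942324 (3 byte(s))
  byte[6]=0x29 cont=0 payload=0x29=41: acc |= 41<<0 -> acc=41 shift=7 [end]
Varint 5: bytes[6:7] = 29 -> value 41 (1 byte(s))
  byte[7]=0x1F cont=0 payload=0x1F=31: acc |= 31<<0 -> acc=31 shift=7 [end]
Varint 6: bytes[7:8] = 1F -> value 31 (1 byte(s))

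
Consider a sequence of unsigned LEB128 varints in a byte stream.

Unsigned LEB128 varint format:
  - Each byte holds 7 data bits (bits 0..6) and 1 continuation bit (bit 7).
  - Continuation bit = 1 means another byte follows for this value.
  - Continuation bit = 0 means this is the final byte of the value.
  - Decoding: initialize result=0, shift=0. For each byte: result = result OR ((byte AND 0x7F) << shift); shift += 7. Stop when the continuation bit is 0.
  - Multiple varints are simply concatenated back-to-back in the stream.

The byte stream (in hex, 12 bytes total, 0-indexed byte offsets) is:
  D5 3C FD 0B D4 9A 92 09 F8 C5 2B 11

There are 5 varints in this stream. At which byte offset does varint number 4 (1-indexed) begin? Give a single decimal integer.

Answer: 8

Derivation:
  byte[0]=0xD5 cont=1 payload=0x55=85: acc |= 85<<0 -> acc=85 shift=7
  byte[1]=0x3C cont=0 payload=0x3C=60: acc |= 60<<7 -> acc=7765 shift=14 [end]
Varint 1: bytes[0:2] = D5 3C -> value 7765 (2 byte(s))
  byte[2]=0xFD cont=1 payload=0x7D=125: acc |= 125<<0 -> acc=125 shift=7
  byte[3]=0x0B cont=0 payload=0x0B=11: acc |= 11<<7 -> acc=1533 shift=14 [end]
Varint 2: bytes[2:4] = FD 0B -> value 1533 (2 byte(s))
  byte[4]=0xD4 cont=1 payload=0x54=84: acc |= 84<<0 -> acc=84 shift=7
  byte[5]=0x9A cont=1 payload=0x1A=26: acc |= 26<<7 -> acc=3412 shift=14
  byte[6]=0x92 cont=1 payload=0x12=18: acc |= 18<<14 -> acc=298324 shift=21
  byte[7]=0x09 cont=0 payload=0x09=9: acc |= 9<<21 -> acc=19172692 shift=28 [end]
Varint 3: bytes[4:8] = D4 9A 92 09 -> value 19172692 (4 byte(s))
  byte[8]=0xF8 cont=1 payload=0x78=120: acc |= 120<<0 -> acc=120 shift=7
  byte[9]=0xC5 cont=1 payload=0x45=69: acc |= 69<<7 -> acc=8952 shift=14
  byte[10]=0x2B cont=0 payload=0x2B=43: acc |= 43<<14 -> acc=713464 shift=21 [end]
Varint 4: bytes[8:11] = F8 C5 2B -> value 713464 (3 byte(s))
  byte[11]=0x11 cont=0 payload=0x11=17: acc |= 17<<0 -> acc=17 shift=7 [end]
Varint 5: bytes[11:12] = 11 -> value 17 (1 byte(s))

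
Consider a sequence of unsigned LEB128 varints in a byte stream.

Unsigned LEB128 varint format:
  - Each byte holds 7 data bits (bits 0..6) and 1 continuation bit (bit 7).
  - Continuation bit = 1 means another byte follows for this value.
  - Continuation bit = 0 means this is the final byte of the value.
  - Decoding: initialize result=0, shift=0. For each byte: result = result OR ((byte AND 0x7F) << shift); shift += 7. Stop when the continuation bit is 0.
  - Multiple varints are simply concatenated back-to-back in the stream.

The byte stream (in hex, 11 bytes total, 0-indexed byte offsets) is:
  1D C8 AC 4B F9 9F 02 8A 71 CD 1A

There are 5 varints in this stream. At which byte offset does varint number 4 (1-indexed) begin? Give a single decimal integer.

  byte[0]=0x1D cont=0 payload=0x1D=29: acc |= 29<<0 -> acc=29 shift=7 [end]
Varint 1: bytes[0:1] = 1D -> value 29 (1 byte(s))
  byte[1]=0xC8 cont=1 payload=0x48=72: acc |= 72<<0 -> acc=72 shift=7
  byte[2]=0xAC cont=1 payload=0x2C=44: acc |= 44<<7 -> acc=5704 shift=14
  byte[3]=0x4B cont=0 payload=0x4B=75: acc |= 75<<14 -> acc=1234504 shift=21 [end]
Varint 2: bytes[1:4] = C8 AC 4B -> value 1234504 (3 byte(s))
  byte[4]=0xF9 cont=1 payload=0x79=121: acc |= 121<<0 -> acc=121 shift=7
  byte[5]=0x9F cont=1 payload=0x1F=31: acc |= 31<<7 -> acc=4089 shift=14
  byte[6]=0x02 cont=0 payload=0x02=2: acc |= 2<<14 -> acc=36857 shift=21 [end]
Varint 3: bytes[4:7] = F9 9F 02 -> value 36857 (3 byte(s))
  byte[7]=0x8A cont=1 payload=0x0A=10: acc |= 10<<0 -> acc=10 shift=7
  byte[8]=0x71 cont=0 payload=0x71=113: acc |= 113<<7 -> acc=14474 shift=14 [end]
Varint 4: bytes[7:9] = 8A 71 -> value 14474 (2 byte(s))
  byte[9]=0xCD cont=1 payload=0x4D=77: acc |= 77<<0 -> acc=77 shift=7
  byte[10]=0x1A cont=0 payload=0x1A=26: acc |= 26<<7 -> acc=3405 shift=14 [end]
Varint 5: bytes[9:11] = CD 1A -> value 3405 (2 byte(s))

Answer: 7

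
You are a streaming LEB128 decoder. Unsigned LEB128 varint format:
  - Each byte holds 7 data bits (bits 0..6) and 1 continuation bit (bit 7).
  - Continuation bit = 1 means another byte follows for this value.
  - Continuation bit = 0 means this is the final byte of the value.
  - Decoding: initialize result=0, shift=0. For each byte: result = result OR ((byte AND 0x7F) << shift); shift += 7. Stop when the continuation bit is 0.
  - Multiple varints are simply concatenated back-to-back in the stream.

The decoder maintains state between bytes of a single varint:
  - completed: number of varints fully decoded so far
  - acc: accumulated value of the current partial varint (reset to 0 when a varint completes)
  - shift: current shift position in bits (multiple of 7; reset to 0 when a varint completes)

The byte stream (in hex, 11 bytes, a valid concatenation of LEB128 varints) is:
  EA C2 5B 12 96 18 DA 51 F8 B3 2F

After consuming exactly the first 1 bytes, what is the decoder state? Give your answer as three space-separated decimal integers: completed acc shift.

Answer: 0 106 7

Derivation:
byte[0]=0xEA cont=1 payload=0x6A: acc |= 106<<0 -> completed=0 acc=106 shift=7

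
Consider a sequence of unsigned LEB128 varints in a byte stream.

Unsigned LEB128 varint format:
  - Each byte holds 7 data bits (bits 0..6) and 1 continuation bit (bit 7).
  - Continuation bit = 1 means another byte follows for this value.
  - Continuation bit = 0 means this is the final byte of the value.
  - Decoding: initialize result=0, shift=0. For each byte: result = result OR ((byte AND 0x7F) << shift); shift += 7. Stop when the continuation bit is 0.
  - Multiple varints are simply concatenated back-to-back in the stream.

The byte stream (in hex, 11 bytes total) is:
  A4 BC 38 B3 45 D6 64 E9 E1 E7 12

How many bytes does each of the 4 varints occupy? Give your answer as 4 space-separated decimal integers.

Answer: 3 2 2 4

Derivation:
  byte[0]=0xA4 cont=1 payload=0x24=36: acc |= 36<<0 -> acc=36 shift=7
  byte[1]=0xBC cont=1 payload=0x3C=60: acc |= 60<<7 -> acc=7716 shift=14
  byte[2]=0x38 cont=0 payload=0x38=56: acc |= 56<<14 -> acc=925220 shift=21 [end]
Varint 1: bytes[0:3] = A4 BC 38 -> value 925220 (3 byte(s))
  byte[3]=0xB3 cont=1 payload=0x33=51: acc |= 51<<0 -> acc=51 shift=7
  byte[4]=0x45 cont=0 payload=0x45=69: acc |= 69<<7 -> acc=8883 shift=14 [end]
Varint 2: bytes[3:5] = B3 45 -> value 8883 (2 byte(s))
  byte[5]=0xD6 cont=1 payload=0x56=86: acc |= 86<<0 -> acc=86 shift=7
  byte[6]=0x64 cont=0 payload=0x64=100: acc |= 100<<7 -> acc=12886 shift=14 [end]
Varint 3: bytes[5:7] = D6 64 -> value 12886 (2 byte(s))
  byte[7]=0xE9 cont=1 payload=0x69=105: acc |= 105<<0 -> acc=105 shift=7
  byte[8]=0xE1 cont=1 payload=0x61=97: acc |= 97<<7 -> acc=12521 shift=14
  byte[9]=0xE7 cont=1 payload=0x67=103: acc |= 103<<14 -> acc=1700073 shift=21
  byte[10]=0x12 cont=0 payload=0x12=18: acc |= 18<<21 -> acc=39448809 shift=28 [end]
Varint 4: bytes[7:11] = E9 E1 E7 12 -> value 39448809 (4 byte(s))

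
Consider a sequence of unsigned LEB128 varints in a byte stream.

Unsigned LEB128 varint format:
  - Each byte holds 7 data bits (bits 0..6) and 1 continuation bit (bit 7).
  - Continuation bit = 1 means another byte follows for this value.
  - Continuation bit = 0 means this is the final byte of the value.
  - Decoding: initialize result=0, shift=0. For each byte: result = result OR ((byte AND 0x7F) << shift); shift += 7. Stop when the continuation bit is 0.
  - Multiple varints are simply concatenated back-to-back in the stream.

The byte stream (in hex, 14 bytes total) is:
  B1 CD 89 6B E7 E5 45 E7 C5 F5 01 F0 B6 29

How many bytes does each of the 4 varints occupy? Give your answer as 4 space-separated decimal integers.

Answer: 4 3 4 3

Derivation:
  byte[0]=0xB1 cont=1 payload=0x31=49: acc |= 49<<0 -> acc=49 shift=7
  byte[1]=0xCD cont=1 payload=0x4D=77: acc |= 77<<7 -> acc=9905 shift=14
  byte[2]=0x89 cont=1 payload=0x09=9: acc |= 9<<14 -> acc=157361 shift=21
  byte[3]=0x6B cont=0 payload=0x6B=107: acc |= 107<<21 -> acc=224552625 shift=28 [end]
Varint 1: bytes[0:4] = B1 CD 89 6B -> value 224552625 (4 byte(s))
  byte[4]=0xE7 cont=1 payload=0x67=103: acc |= 103<<0 -> acc=103 shift=7
  byte[5]=0xE5 cont=1 payload=0x65=101: acc |= 101<<7 -> acc=13031 shift=14
  byte[6]=0x45 cont=0 payload=0x45=69: acc |= 69<<14 -> acc=1143527 shift=21 [end]
Varint 2: bytes[4:7] = E7 E5 45 -> value 1143527 (3 byte(s))
  byte[7]=0xE7 cont=1 payload=0x67=103: acc |= 103<<0 -> acc=103 shift=7
  byte[8]=0xC5 cont=1 payload=0x45=69: acc |= 69<<7 -> acc=8935 shift=14
  byte[9]=0xF5 cont=1 payload=0x75=117: acc |= 117<<14 -> acc=1925863 shift=21
  byte[10]=0x01 cont=0 payload=0x01=1: acc |= 1<<21 -> acc=4023015 shift=28 [end]
Varint 3: bytes[7:11] = E7 C5 F5 01 -> value 4023015 (4 byte(s))
  byte[11]=0xF0 cont=1 payload=0x70=112: acc |= 112<<0 -> acc=112 shift=7
  byte[12]=0xB6 cont=1 payload=0x36=54: acc |= 54<<7 -> acc=7024 shift=14
  byte[13]=0x29 cont=0 payload=0x29=41: acc |= 41<<14 -> acc=678768 shift=21 [end]
Varint 4: bytes[11:14] = F0 B6 29 -> value 678768 (3 byte(s))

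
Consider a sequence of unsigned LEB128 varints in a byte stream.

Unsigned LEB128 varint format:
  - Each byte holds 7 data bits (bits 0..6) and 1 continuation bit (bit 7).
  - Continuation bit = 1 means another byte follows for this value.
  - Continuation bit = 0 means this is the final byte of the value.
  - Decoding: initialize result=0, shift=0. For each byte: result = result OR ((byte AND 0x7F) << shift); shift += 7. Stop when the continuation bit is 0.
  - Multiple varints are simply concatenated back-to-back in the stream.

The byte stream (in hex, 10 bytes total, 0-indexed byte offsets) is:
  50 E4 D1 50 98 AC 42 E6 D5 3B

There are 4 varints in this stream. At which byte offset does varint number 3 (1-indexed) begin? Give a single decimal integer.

  byte[0]=0x50 cont=0 payload=0x50=80: acc |= 80<<0 -> acc=80 shift=7 [end]
Varint 1: bytes[0:1] = 50 -> value 80 (1 byte(s))
  byte[1]=0xE4 cont=1 payload=0x64=100: acc |= 100<<0 -> acc=100 shift=7
  byte[2]=0xD1 cont=1 payload=0x51=81: acc |= 81<<7 -> acc=10468 shift=14
  byte[3]=0x50 cont=0 payload=0x50=80: acc |= 80<<14 -> acc=1321188 shift=21 [end]
Varint 2: bytes[1:4] = E4 D1 50 -> value 1321188 (3 byte(s))
  byte[4]=0x98 cont=1 payload=0x18=24: acc |= 24<<0 -> acc=24 shift=7
  byte[5]=0xAC cont=1 payload=0x2C=44: acc |= 44<<7 -> acc=5656 shift=14
  byte[6]=0x42 cont=0 payload=0x42=66: acc |= 66<<14 -> acc=1087000 shift=21 [end]
Varint 3: bytes[4:7] = 98 AC 42 -> value 1087000 (3 byte(s))
  byte[7]=0xE6 cont=1 payload=0x66=102: acc |= 102<<0 -> acc=102 shift=7
  byte[8]=0xD5 cont=1 payload=0x55=85: acc |= 85<<7 -> acc=10982 shift=14
  byte[9]=0x3B cont=0 payload=0x3B=59: acc |= 59<<14 -> acc=977638 shift=21 [end]
Varint 4: bytes[7:10] = E6 D5 3B -> value 977638 (3 byte(s))

Answer: 4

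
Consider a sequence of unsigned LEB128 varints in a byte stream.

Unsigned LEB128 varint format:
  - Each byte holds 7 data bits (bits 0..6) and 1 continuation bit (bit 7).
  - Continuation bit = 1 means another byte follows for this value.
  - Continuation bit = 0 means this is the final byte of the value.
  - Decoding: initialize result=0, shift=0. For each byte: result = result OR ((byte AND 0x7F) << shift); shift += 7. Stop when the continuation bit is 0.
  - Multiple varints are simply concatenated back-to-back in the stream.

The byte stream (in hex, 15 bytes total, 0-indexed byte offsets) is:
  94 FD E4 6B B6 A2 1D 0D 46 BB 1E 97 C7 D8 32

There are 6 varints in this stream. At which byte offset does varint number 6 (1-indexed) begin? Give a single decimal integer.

  byte[0]=0x94 cont=1 payload=0x14=20: acc |= 20<<0 -> acc=20 shift=7
  byte[1]=0xFD cont=1 payload=0x7D=125: acc |= 125<<7 -> acc=16020 shift=14
  byte[2]=0xE4 cont=1 payload=0x64=100: acc |= 100<<14 -> acc=1654420 shift=21
  byte[3]=0x6B cont=0 payload=0x6B=107: acc |= 107<<21 -> acc=226049684 shift=28 [end]
Varint 1: bytes[0:4] = 94 FD E4 6B -> value 226049684 (4 byte(s))
  byte[4]=0xB6 cont=1 payload=0x36=54: acc |= 54<<0 -> acc=54 shift=7
  byte[5]=0xA2 cont=1 payload=0x22=34: acc |= 34<<7 -> acc=4406 shift=14
  byte[6]=0x1D cont=0 payload=0x1D=29: acc |= 29<<14 -> acc=479542 shift=21 [end]
Varint 2: bytes[4:7] = B6 A2 1D -> value 479542 (3 byte(s))
  byte[7]=0x0D cont=0 payload=0x0D=13: acc |= 13<<0 -> acc=13 shift=7 [end]
Varint 3: bytes[7:8] = 0D -> value 13 (1 byte(s))
  byte[8]=0x46 cont=0 payload=0x46=70: acc |= 70<<0 -> acc=70 shift=7 [end]
Varint 4: bytes[8:9] = 46 -> value 70 (1 byte(s))
  byte[9]=0xBB cont=1 payload=0x3B=59: acc |= 59<<0 -> acc=59 shift=7
  byte[10]=0x1E cont=0 payload=0x1E=30: acc |= 30<<7 -> acc=3899 shift=14 [end]
Varint 5: bytes[9:11] = BB 1E -> value 3899 (2 byte(s))
  byte[11]=0x97 cont=1 payload=0x17=23: acc |= 23<<0 -> acc=23 shift=7
  byte[12]=0xC7 cont=1 payload=0x47=71: acc |= 71<<7 -> acc=9111 shift=14
  byte[13]=0xD8 cont=1 payload=0x58=88: acc |= 88<<14 -> acc=1450903 shift=21
  byte[14]=0x32 cont=0 payload=0x32=50: acc |= 50<<21 -> acc=106308503 shift=28 [end]
Varint 6: bytes[11:15] = 97 C7 D8 32 -> value 106308503 (4 byte(s))

Answer: 11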